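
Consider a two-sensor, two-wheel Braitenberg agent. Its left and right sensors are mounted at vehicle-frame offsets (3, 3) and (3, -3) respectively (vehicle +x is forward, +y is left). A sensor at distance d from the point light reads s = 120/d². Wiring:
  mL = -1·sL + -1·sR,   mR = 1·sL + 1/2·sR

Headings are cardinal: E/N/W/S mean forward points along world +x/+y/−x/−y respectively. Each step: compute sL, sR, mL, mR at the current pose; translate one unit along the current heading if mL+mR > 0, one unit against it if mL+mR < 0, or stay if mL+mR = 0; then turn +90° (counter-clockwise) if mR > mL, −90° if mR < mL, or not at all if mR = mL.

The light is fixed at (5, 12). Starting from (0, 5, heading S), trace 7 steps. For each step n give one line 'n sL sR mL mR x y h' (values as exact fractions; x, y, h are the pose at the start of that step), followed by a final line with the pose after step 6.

n=0: pose=(0,5,S); sL=15/13, sR=30/41; mL=-1005/533, mR=810/533; mL+mR=-15/41 → advance -1; mR−mL=1815/533 → turn +1·90°
n=1: pose=(0,6,E); sL=120/13, sR=24/17; mL=-2352/221, mR=2196/221; mL+mR=-12/17 → advance -1; mR−mL=4548/221 → turn +1·90°
n=2: pose=(-1,6,N); sL=4/3, sR=20/3; mL=-8, mR=14/3; mL+mR=-10/3 → advance -1; mR−mL=38/3 → turn +1·90°
n=3: pose=(-1,5,W); sL=120/181, sR=120/97; mL=-33360/17557, mR=22500/17557; mL+mR=-60/97 → advance -1; mR−mL=55860/17557 → turn +1·90°
n=4: pose=(0,5,S); sL=15/13, sR=30/41; mL=-1005/533, mR=810/533; mL+mR=-15/41 → advance -1; mR−mL=1815/533 → turn +1·90°
n=5: pose=(0,6,E); sL=120/13, sR=24/17; mL=-2352/221, mR=2196/221; mL+mR=-12/17 → advance -1; mR−mL=4548/221 → turn +1·90°
n=6: pose=(-1,6,N); sL=4/3, sR=20/3; mL=-8, mR=14/3; mL+mR=-10/3 → advance -1; mR−mL=38/3 → turn +1·90°

0 15/13 30/41 -1005/533 810/533 0 5 S
1 120/13 24/17 -2352/221 2196/221 0 6 E
2 4/3 20/3 -8 14/3 -1 6 N
3 120/181 120/97 -33360/17557 22500/17557 -1 5 W
4 15/13 30/41 -1005/533 810/533 0 5 S
5 120/13 24/17 -2352/221 2196/221 0 6 E
6 4/3 20/3 -8 14/3 -1 6 N
final -1 5 W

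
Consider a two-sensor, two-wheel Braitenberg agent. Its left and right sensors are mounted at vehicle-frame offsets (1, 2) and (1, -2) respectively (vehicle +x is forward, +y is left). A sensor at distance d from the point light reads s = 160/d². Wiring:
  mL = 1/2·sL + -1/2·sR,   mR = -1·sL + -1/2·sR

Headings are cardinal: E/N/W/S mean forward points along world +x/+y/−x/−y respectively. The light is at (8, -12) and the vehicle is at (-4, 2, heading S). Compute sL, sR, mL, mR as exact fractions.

left sensor world pos  = (-2, 1); dL² = 269
right sensor world pos = (-6, 1); dR² = 365
sL = 160/269 = 160/269
sR = 160/365 = 32/73
mL = 1/2·sL + -1/2·sR = 1536/19637
mR = -1·sL + -1/2·sR = -15984/19637

160/269 32/73 1536/19637 -15984/19637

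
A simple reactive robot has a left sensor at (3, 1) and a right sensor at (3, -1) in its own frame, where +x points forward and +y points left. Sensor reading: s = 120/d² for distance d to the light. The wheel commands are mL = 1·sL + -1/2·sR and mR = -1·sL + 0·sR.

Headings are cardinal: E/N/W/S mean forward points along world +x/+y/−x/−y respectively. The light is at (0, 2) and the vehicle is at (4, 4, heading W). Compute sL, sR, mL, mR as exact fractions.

60 12 54 -60

left sensor world pos  = (1, 3); dL² = 2
right sensor world pos = (1, 5); dR² = 10
sL = 120/2 = 60
sR = 120/10 = 12
mL = 1·sL + -1/2·sR = 54
mR = -1·sL + 0·sR = -60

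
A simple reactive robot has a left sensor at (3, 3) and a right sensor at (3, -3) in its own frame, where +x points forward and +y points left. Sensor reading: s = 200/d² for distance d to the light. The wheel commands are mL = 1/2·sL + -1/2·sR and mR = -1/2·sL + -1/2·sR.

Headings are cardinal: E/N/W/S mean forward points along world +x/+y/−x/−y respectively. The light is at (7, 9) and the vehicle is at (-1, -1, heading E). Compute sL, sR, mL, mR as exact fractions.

100/37 100/97 3000/3589 -6700/3589

left sensor world pos  = (2, 2); dL² = 74
right sensor world pos = (2, -4); dR² = 194
sL = 200/74 = 100/37
sR = 200/194 = 100/97
mL = 1/2·sL + -1/2·sR = 3000/3589
mR = -1/2·sL + -1/2·sR = -6700/3589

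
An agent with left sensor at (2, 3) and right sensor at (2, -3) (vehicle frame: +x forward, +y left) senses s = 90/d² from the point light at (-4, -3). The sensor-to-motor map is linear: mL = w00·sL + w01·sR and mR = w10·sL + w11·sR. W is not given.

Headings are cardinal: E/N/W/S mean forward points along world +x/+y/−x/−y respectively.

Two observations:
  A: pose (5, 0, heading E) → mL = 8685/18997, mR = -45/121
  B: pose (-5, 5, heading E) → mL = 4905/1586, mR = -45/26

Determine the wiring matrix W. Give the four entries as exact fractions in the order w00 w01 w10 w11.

obs A: pose=(5,0,E) → sL=90/157, sR=90/121, mL=8685/18997, mR=-45/121
obs B: pose=(-5,5,E) → sL=45/61, sR=45/13, mL=4905/1586, mR=-45/26
sensor matrix S = [[90/157, 90/121], [45/61, 45/13]]; det S = 21627000/15064621
solve [mL_A; mL_B] = S·[w00; w01] and [mR_A; mR_B] = S·[w10; w11]:
  w00 = -1/2, w01 = 1, w10 = 0, w11 = -1/2

-1/2 1 0 -1/2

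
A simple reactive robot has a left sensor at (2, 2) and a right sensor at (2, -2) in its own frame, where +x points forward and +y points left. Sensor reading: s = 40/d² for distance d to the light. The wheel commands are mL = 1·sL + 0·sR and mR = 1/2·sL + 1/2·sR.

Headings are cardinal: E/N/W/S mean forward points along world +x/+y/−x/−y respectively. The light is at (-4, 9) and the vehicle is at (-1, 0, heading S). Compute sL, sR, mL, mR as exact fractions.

20/73 20/61 20/73 1340/4453

left sensor world pos  = (1, -2); dL² = 146
right sensor world pos = (-3, -2); dR² = 122
sL = 40/146 = 20/73
sR = 40/122 = 20/61
mL = 1·sL + 0·sR = 20/73
mR = 1/2·sL + 1/2·sR = 1340/4453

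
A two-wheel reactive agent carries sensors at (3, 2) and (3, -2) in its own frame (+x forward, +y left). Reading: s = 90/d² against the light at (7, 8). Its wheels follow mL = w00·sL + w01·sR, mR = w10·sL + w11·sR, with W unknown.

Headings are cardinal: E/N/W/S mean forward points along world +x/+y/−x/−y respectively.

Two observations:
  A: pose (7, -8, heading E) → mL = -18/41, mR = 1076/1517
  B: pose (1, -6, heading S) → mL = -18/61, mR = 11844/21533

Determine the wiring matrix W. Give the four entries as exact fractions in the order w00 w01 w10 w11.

-1 0 1 1

obs A: pose=(7,-8,E) → sL=18/41, sR=10/37, mL=-18/41, mR=1076/1517
obs B: pose=(1,-6,S) → sL=18/61, sR=90/353, mL=-18/61, mR=11844/21533
sensor matrix S = [[18/41, 10/37], [18/61, 90/353]]; det S = 1051200/32665561
solve [mL_A; mL_B] = S·[w00; w01] and [mR_A; mR_B] = S·[w10; w11]:
  w00 = -1, w01 = 0, w10 = 1, w11 = 1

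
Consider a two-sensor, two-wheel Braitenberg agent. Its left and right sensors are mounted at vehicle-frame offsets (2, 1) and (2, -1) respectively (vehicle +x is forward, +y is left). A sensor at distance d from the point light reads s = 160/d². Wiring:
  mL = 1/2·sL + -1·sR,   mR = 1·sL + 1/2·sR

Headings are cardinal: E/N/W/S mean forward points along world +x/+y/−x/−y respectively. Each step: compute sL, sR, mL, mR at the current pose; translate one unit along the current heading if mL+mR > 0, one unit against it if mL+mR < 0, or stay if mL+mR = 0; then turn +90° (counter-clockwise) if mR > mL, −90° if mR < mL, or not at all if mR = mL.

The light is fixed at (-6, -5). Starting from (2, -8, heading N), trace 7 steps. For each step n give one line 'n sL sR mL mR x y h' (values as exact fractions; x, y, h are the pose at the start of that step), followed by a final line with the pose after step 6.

0 16/5 80/41 -72/205 856/205 2 -8 N
1 32/9 160/37 -848/333 1904/333 2 -7 W
2 2 40/13 -27/13 46/13 1 -7 S
3 32/17 160/97 -1168/1649 4464/1649 1 -8 E
4 16/5 80/41 -72/205 856/205 2 -8 N
5 32/9 160/37 -848/333 1904/333 2 -7 W
6 2 40/13 -27/13 46/13 1 -7 S
final 1 -8 E

n=0: pose=(2,-8,N); sL=16/5, sR=80/41; mL=-72/205, mR=856/205; mL+mR=784/205 → advance +1; mR−mL=928/205 → turn +1·90°
n=1: pose=(2,-7,W); sL=32/9, sR=160/37; mL=-848/333, mR=1904/333; mL+mR=352/111 → advance +1; mR−mL=2752/333 → turn +1·90°
n=2: pose=(1,-7,S); sL=2, sR=40/13; mL=-27/13, mR=46/13; mL+mR=19/13 → advance +1; mR−mL=73/13 → turn +1·90°
n=3: pose=(1,-8,E); sL=32/17, sR=160/97; mL=-1168/1649, mR=4464/1649; mL+mR=3296/1649 → advance +1; mR−mL=5632/1649 → turn +1·90°
n=4: pose=(2,-8,N); sL=16/5, sR=80/41; mL=-72/205, mR=856/205; mL+mR=784/205 → advance +1; mR−mL=928/205 → turn +1·90°
n=5: pose=(2,-7,W); sL=32/9, sR=160/37; mL=-848/333, mR=1904/333; mL+mR=352/111 → advance +1; mR−mL=2752/333 → turn +1·90°
n=6: pose=(1,-7,S); sL=2, sR=40/13; mL=-27/13, mR=46/13; mL+mR=19/13 → advance +1; mR−mL=73/13 → turn +1·90°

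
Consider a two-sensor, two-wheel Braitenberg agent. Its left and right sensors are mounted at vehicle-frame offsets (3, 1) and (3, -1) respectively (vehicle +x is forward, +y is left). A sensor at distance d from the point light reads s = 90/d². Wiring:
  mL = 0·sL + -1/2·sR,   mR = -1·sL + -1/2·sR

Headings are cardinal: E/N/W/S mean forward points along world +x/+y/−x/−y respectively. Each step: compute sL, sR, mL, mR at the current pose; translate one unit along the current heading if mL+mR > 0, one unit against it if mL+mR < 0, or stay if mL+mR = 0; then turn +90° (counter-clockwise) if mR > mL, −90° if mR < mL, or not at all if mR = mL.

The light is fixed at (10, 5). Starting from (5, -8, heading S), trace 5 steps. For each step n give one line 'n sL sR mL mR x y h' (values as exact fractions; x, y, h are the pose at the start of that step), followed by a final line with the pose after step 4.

0 45/136 45/146 -45/292 -4815/9928 5 -8 S
1 90/233 18/37 -9/37 -5427/8621 5 -7 W
2 45/53 1 -1/2 -143/106 6 -7 N
3 18/29 90/197 -45/197 -4851/5713 6 -8 E
4 45/136 45/146 -45/292 -4815/9928 5 -8 S
final 5 -7 W

n=0: pose=(5,-8,S); sL=45/136, sR=45/146; mL=-45/292, mR=-4815/9928; mL+mR=-6345/9928 → advance -1; mR−mL=-45/136 → turn -1·90°
n=1: pose=(5,-7,W); sL=90/233, sR=18/37; mL=-9/37, mR=-5427/8621; mL+mR=-7524/8621 → advance -1; mR−mL=-90/233 → turn -1·90°
n=2: pose=(6,-7,N); sL=45/53, sR=1; mL=-1/2, mR=-143/106; mL+mR=-98/53 → advance -1; mR−mL=-45/53 → turn -1·90°
n=3: pose=(6,-8,E); sL=18/29, sR=90/197; mL=-45/197, mR=-4851/5713; mL+mR=-6156/5713 → advance -1; mR−mL=-18/29 → turn -1·90°
n=4: pose=(5,-8,S); sL=45/136, sR=45/146; mL=-45/292, mR=-4815/9928; mL+mR=-6345/9928 → advance -1; mR−mL=-45/136 → turn -1·90°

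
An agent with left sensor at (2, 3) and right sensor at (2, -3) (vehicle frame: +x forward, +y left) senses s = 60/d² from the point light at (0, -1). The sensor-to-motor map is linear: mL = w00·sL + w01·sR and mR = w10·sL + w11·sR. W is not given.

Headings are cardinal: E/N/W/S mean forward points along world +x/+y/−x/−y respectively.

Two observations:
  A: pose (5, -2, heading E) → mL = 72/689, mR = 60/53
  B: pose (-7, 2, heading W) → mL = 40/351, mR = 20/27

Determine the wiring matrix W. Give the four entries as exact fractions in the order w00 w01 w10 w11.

obs A: pose=(5,-2,E) → sL=60/53, sR=12/13, mL=72/689, mR=60/53
obs B: pose=(-7,2,W) → sL=20/27, sR=20/39, mL=40/351, mR=20/27
sensor matrix S = [[60/53, 12/13], [20/27, 20/39]]; det S = -640/6201
solve [mL_A; mL_B] = S·[w00; w01] and [mR_A; mR_B] = S·[w10; w11]:
  w00 = 1/2, w01 = -1/2, w10 = 1, w11 = 0

1/2 -1/2 1 0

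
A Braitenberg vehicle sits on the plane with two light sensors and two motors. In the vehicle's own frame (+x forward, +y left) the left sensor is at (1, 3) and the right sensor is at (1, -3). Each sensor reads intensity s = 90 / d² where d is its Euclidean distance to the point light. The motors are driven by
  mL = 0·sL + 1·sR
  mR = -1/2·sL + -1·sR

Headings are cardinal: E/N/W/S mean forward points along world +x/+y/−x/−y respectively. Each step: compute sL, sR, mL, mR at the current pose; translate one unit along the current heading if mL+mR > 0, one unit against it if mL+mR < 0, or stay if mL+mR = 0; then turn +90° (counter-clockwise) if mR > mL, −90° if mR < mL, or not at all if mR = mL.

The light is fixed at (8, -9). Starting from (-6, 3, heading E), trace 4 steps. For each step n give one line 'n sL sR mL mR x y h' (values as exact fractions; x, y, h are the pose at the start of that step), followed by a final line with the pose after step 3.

0 45/197 9/25 9/25 -4671/9850 -6 3 E
1 18/53 18/89 18/89 -1755/4717 -7 3 S
2 45/178 45/256 45/256 -6885/22784 -7 4 W
3 18/97 90/317 90/317 -11583/30749 -6 4 N
final -6 3 E

n=0: pose=(-6,3,E); sL=45/197, sR=9/25; mL=9/25, mR=-4671/9850; mL+mR=-45/394 → advance -1; mR−mL=-8217/9850 → turn -1·90°
n=1: pose=(-7,3,S); sL=18/53, sR=18/89; mL=18/89, mR=-1755/4717; mL+mR=-9/53 → advance -1; mR−mL=-2709/4717 → turn -1·90°
n=2: pose=(-7,4,W); sL=45/178, sR=45/256; mL=45/256, mR=-6885/22784; mL+mR=-45/356 → advance -1; mR−mL=-5445/11392 → turn -1·90°
n=3: pose=(-6,4,N); sL=18/97, sR=90/317; mL=90/317, mR=-11583/30749; mL+mR=-9/97 → advance -1; mR−mL=-20313/30749 → turn -1·90°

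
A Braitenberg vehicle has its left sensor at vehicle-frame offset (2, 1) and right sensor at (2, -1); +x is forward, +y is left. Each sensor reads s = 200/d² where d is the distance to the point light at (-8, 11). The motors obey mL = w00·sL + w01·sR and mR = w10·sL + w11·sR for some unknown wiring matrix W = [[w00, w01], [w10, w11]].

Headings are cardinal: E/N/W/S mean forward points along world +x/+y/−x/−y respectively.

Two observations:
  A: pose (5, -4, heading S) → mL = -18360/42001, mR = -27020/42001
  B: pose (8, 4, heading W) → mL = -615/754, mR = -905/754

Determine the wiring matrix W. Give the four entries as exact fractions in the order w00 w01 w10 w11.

obs A: pose=(5,-4,S) → sL=40/97, sR=200/433, mL=-18360/42001, mR=-27020/42001
obs B: pose=(8,4,W) → sL=10/13, sR=25/29, mL=-615/754, mR=-905/754
sensor matrix S = [[40/97, 200/433], [10/13, 25/29]]; det S = 3000/15834377
solve [mL_A; mL_B] = S·[w00; w01] and [mR_A; mR_B] = S·[w10; w11]:
  w00 = -1/2, w01 = -1/2, w10 = -1, w11 = -1/2

-1/2 -1/2 -1 -1/2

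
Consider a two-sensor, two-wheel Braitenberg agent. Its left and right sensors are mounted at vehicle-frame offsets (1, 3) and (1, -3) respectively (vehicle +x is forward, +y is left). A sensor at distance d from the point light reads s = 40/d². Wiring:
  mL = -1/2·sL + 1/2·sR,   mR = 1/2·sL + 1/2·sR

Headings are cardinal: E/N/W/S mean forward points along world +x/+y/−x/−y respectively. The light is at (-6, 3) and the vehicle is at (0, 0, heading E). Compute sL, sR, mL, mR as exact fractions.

left sensor world pos  = (1, 3); dL² = 49
right sensor world pos = (1, -3); dR² = 85
sL = 40/49 = 40/49
sR = 40/85 = 8/17
mL = -1/2·sL + 1/2·sR = -144/833
mR = 1/2·sL + 1/2·sR = 536/833

40/49 8/17 -144/833 536/833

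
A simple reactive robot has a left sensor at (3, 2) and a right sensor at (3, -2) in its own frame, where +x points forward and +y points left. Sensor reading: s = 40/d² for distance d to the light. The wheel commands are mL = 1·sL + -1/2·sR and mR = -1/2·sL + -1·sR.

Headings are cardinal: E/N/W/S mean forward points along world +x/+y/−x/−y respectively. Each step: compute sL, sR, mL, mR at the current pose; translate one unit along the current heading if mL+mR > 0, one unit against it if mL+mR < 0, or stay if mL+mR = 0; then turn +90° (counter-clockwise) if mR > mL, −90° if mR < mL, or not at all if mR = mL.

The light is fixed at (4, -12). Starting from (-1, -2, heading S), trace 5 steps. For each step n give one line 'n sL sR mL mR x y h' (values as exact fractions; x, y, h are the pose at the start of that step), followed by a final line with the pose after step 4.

0 20/29 20/49 690/1421 -1070/1421 -1 -2 S
1 8/29 40/233 1284/6757 -2092/6757 -1 -1 W
2 5/29 1/5 21/290 -83/290 0 -1 N
3 8/29 8/13 -12/377 -284/377 0 -2 E
4 20/29 20/49 690/1421 -1070/1421 -1 -2 S
final -1 -1 W

n=0: pose=(-1,-2,S); sL=20/29, sR=20/49; mL=690/1421, mR=-1070/1421; mL+mR=-380/1421 → advance -1; mR−mL=-1760/1421 → turn -1·90°
n=1: pose=(-1,-1,W); sL=8/29, sR=40/233; mL=1284/6757, mR=-2092/6757; mL+mR=-808/6757 → advance -1; mR−mL=-3376/6757 → turn -1·90°
n=2: pose=(0,-1,N); sL=5/29, sR=1/5; mL=21/290, mR=-83/290; mL+mR=-31/145 → advance -1; mR−mL=-52/145 → turn -1·90°
n=3: pose=(0,-2,E); sL=8/29, sR=8/13; mL=-12/377, mR=-284/377; mL+mR=-296/377 → advance -1; mR−mL=-272/377 → turn -1·90°
n=4: pose=(-1,-2,S); sL=20/29, sR=20/49; mL=690/1421, mR=-1070/1421; mL+mR=-380/1421 → advance -1; mR−mL=-1760/1421 → turn -1·90°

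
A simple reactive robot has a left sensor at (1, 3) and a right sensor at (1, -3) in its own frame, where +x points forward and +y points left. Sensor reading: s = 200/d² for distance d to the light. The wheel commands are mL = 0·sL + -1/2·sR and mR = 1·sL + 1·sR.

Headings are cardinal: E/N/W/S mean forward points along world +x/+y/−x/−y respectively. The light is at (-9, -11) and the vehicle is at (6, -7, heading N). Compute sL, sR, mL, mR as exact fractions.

left sensor world pos  = (3, -6); dL² = 169
right sensor world pos = (9, -6); dR² = 349
sL = 200/169 = 200/169
sR = 200/349 = 200/349
mL = 0·sL + -1/2·sR = -100/349
mR = 1·sL + 1·sR = 103600/58981

200/169 200/349 -100/349 103600/58981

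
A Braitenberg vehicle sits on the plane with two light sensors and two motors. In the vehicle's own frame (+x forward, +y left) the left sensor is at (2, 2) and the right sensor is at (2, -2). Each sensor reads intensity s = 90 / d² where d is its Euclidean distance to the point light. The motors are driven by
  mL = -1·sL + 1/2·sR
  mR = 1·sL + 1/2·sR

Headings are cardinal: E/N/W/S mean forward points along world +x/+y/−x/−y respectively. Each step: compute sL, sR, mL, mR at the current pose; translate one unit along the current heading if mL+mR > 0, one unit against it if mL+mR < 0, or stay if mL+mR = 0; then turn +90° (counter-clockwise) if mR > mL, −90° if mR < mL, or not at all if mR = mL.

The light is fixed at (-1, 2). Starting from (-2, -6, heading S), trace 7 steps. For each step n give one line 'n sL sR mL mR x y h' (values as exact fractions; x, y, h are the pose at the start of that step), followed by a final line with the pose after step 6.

n=0: pose=(-2,-6,S); sL=90/101, sR=90/109; mL=-5265/11009, mR=14355/11009; mL+mR=90/109 → advance +1; mR−mL=180/101 → turn +1·90°
n=1: pose=(-2,-7,E); sL=9/5, sR=45/61; mL=-873/610, mR=1323/610; mL+mR=45/61 → advance +1; mR−mL=18/5 → turn +1·90°
n=2: pose=(-1,-7,N); sL=90/53, sR=90/53; mL=-45/53, mR=135/53; mL+mR=90/53 → advance +1; mR−mL=180/53 → turn +1·90°
n=3: pose=(-1,-6,W); sL=45/52, sR=9/4; mL=27/104, mR=207/104; mL+mR=9/4 → advance +1; mR−mL=45/26 → turn +1·90°
n=4: pose=(-2,-6,S); sL=90/101, sR=90/109; mL=-5265/11009, mR=14355/11009; mL+mR=90/109 → advance +1; mR−mL=180/101 → turn +1·90°
n=5: pose=(-2,-7,E); sL=9/5, sR=45/61; mL=-873/610, mR=1323/610; mL+mR=45/61 → advance +1; mR−mL=18/5 → turn +1·90°
n=6: pose=(-1,-7,N); sL=90/53, sR=90/53; mL=-45/53, mR=135/53; mL+mR=90/53 → advance +1; mR−mL=180/53 → turn +1·90°

0 90/101 90/109 -5265/11009 14355/11009 -2 -6 S
1 9/5 45/61 -873/610 1323/610 -2 -7 E
2 90/53 90/53 -45/53 135/53 -1 -7 N
3 45/52 9/4 27/104 207/104 -1 -6 W
4 90/101 90/109 -5265/11009 14355/11009 -2 -6 S
5 9/5 45/61 -873/610 1323/610 -2 -7 E
6 90/53 90/53 -45/53 135/53 -1 -7 N
final -1 -6 W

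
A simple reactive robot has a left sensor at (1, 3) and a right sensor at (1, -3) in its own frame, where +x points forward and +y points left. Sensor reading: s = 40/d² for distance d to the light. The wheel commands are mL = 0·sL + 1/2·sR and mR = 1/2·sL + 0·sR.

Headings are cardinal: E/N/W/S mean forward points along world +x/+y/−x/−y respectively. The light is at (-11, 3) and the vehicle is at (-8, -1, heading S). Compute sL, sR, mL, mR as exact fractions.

40/61 8/5 4/5 20/61

left sensor world pos  = (-5, -2); dL² = 61
right sensor world pos = (-11, -2); dR² = 25
sL = 40/61 = 40/61
sR = 40/25 = 8/5
mL = 0·sL + 1/2·sR = 4/5
mR = 1/2·sL + 0·sR = 20/61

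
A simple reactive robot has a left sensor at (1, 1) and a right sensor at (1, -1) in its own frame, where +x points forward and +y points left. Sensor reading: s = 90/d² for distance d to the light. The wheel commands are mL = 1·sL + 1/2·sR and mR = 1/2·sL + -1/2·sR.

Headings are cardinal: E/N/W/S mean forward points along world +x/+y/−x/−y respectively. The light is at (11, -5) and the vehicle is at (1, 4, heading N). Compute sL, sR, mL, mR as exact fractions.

90/221 90/181 26235/40001 -1800/40001

left sensor world pos  = (0, 5); dL² = 221
right sensor world pos = (2, 5); dR² = 181
sL = 90/221 = 90/221
sR = 90/181 = 90/181
mL = 1·sL + 1/2·sR = 26235/40001
mR = 1/2·sL + -1/2·sR = -1800/40001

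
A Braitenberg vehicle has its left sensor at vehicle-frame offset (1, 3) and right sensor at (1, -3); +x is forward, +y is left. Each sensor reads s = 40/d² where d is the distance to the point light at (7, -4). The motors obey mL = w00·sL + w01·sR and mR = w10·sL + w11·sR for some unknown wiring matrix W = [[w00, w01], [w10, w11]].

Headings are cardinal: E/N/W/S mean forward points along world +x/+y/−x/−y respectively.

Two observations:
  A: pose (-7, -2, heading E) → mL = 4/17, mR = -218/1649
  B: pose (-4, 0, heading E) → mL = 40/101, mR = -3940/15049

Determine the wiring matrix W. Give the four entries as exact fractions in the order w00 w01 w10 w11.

obs A: pose=(-7,-2,E) → sL=20/97, sR=4/17, mL=4/17, mR=-218/1649
obs B: pose=(-4,0,E) → sL=40/149, sR=40/101, mL=40/101, mR=-3940/15049
sensor matrix S = [[20/97, 4/17], [40/149, 40/101]]; det S = 458880/24815801
solve [mL_A; mL_B] = S·[w00; w01] and [mR_A; mR_B] = S·[w10; w11]:
  w00 = 0, w01 = 1, w10 = 1/2, w11 = -1

0 1 1/2 -1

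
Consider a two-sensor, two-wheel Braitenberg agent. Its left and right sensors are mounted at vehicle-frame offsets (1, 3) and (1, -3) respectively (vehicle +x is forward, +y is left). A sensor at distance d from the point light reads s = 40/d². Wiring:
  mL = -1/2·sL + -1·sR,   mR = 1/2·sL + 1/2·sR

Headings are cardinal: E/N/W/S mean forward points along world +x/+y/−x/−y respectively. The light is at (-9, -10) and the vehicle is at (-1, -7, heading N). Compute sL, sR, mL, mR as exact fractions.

left sensor world pos  = (-4, -6); dL² = 41
right sensor world pos = (2, -6); dR² = 137
sL = 40/41 = 40/41
sR = 40/137 = 40/137
mL = -1/2·sL + -1·sR = -4380/5617
mR = 1/2·sL + 1/2·sR = 3560/5617

40/41 40/137 -4380/5617 3560/5617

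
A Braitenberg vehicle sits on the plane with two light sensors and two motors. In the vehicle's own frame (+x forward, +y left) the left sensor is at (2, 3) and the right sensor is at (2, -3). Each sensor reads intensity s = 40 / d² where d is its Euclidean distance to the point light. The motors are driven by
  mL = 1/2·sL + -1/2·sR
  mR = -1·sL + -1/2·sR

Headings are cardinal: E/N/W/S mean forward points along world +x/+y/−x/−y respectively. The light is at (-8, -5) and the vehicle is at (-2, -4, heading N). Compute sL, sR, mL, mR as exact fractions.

left sensor world pos  = (-5, -2); dL² = 18
right sensor world pos = (1, -2); dR² = 90
sL = 40/18 = 20/9
sR = 40/90 = 4/9
mL = 1/2·sL + -1/2·sR = 8/9
mR = -1·sL + -1/2·sR = -22/9

20/9 4/9 8/9 -22/9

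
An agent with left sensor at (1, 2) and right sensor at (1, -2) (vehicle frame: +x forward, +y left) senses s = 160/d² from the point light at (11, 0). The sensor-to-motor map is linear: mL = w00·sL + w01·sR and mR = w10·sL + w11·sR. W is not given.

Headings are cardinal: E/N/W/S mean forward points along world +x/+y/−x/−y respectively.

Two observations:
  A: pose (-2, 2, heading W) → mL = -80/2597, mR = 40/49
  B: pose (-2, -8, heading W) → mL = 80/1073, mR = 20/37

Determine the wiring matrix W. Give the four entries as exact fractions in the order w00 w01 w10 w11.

-1/2 1/2 1 0

obs A: pose=(-2,2,W) → sL=40/49, sR=40/53, mL=-80/2597, mR=40/49
obs B: pose=(-2,-8,W) → sL=20/37, sR=20/29, mL=80/1073, mR=20/37
sensor matrix S = [[40/49, 40/53], [20/37, 20/29]]; det S = 432000/2786581
solve [mL_A; mL_B] = S·[w00; w01] and [mR_A; mR_B] = S·[w10; w11]:
  w00 = -1/2, w01 = 1/2, w10 = 1, w11 = 0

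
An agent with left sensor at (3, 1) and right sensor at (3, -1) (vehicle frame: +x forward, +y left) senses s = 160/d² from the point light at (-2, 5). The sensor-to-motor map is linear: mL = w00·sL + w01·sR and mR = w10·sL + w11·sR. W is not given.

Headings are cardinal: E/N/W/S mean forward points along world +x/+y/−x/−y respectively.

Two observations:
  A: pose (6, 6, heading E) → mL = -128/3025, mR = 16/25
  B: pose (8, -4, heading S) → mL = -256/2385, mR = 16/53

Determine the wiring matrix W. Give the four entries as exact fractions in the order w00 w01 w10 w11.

1 -1 1/2 0

obs A: pose=(6,6,E) → sL=32/25, sR=160/121, mL=-128/3025, mR=16/25
obs B: pose=(8,-4,S) → sL=32/53, sR=32/45, mL=-256/2385, mR=16/53
sensor matrix S = [[32/25, 160/121], [32/53, 32/45]]; det S = 806912/7214625
solve [mL_A; mL_B] = S·[w00; w01] and [mR_A; mR_B] = S·[w10; w11]:
  w00 = 1, w01 = -1, w10 = 1/2, w11 = 0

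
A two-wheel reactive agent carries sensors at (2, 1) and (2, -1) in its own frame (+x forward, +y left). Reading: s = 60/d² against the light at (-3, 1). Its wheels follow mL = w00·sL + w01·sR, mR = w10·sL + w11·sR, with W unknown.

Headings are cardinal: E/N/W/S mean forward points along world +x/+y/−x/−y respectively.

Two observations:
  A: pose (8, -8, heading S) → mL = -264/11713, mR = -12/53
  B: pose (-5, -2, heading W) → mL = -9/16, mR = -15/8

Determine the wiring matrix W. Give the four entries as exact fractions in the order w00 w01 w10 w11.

obs A: pose=(8,-8,S) → sL=12/53, sR=60/221, mL=-264/11713, mR=-12/53
obs B: pose=(-5,-2,W) → sL=15/8, sR=3, mL=-9/16, mR=-15/8
sensor matrix S = [[12/53, 60/221], [15/8, 3]]; det S = 3987/23426
solve [mL_A; mL_B] = S·[w00; w01] and [mR_A; mR_B] = S·[w10; w11]:
  w00 = 1/2, w01 = -1/2, w10 = -1, w11 = 0

1/2 -1/2 -1 0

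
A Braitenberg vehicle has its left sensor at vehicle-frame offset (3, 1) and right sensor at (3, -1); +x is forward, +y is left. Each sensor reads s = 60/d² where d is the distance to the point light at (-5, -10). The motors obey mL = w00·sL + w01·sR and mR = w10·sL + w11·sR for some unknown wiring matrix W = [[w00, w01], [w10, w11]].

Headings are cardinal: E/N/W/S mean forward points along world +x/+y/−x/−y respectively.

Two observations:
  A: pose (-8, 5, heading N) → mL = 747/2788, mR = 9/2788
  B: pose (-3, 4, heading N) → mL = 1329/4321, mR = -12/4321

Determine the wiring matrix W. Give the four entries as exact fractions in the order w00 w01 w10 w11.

1 1/2 -1/2 1/2

obs A: pose=(-8,5,N) → sL=3/17, sR=15/82, mL=747/2788, mR=9/2788
obs B: pose=(-3,4,N) → sL=6/29, sR=30/149, mL=1329/4321, mR=-12/4321
sensor matrix S = [[3/17, 15/82], [6/29, 30/149]]; det S = -6975/3011737
solve [mL_A; mL_B] = S·[w00; w01] and [mR_A; mR_B] = S·[w10; w11]:
  w00 = 1, w01 = 1/2, w10 = -1/2, w11 = 1/2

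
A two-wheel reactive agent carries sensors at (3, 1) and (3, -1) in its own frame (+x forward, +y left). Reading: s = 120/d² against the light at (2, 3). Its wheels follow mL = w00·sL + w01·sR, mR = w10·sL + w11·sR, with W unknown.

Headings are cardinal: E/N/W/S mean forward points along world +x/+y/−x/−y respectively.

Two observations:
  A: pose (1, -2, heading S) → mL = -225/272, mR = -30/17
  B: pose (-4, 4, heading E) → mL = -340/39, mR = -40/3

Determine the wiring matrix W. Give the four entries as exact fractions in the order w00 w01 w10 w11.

1/2 -1 0 -1

obs A: pose=(1,-2,S) → sL=15/8, sR=30/17, mL=-225/272, mR=-30/17
obs B: pose=(-4,4,E) → sL=120/13, sR=40/3, mL=-340/39, mR=-40/3
sensor matrix S = [[15/8, 30/17], [120/13, 40/3]]; det S = 1925/221
solve [mL_A; mL_B] = S·[w00; w01] and [mR_A; mR_B] = S·[w10; w11]:
  w00 = 1/2, w01 = -1, w10 = 0, w11 = -1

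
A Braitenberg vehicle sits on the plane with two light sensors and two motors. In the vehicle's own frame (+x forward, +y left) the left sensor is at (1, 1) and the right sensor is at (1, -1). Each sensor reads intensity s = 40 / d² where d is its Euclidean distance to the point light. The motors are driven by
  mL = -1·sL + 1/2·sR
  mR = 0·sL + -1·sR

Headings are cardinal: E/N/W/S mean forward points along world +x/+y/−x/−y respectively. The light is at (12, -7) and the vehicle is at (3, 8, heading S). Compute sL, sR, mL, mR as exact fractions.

2/13 5/37 -83/962 -5/37

left sensor world pos  = (4, 7); dL² = 260
right sensor world pos = (2, 7); dR² = 296
sL = 40/260 = 2/13
sR = 40/296 = 5/37
mL = -1·sL + 1/2·sR = -83/962
mR = 0·sL + -1·sR = -5/37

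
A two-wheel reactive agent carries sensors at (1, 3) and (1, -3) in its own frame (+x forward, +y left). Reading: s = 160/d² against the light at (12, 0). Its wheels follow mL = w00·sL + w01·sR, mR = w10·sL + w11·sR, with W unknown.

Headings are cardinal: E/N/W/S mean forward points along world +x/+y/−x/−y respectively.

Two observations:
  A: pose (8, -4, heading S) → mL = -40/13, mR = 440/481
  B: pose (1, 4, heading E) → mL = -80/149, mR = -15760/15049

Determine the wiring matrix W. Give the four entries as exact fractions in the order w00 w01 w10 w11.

obs A: pose=(8,-4,S) → sL=80/13, sR=80/37, mL=-40/13, mR=440/481
obs B: pose=(1,4,E) → sL=160/149, sR=160/101, mL=-80/149, mR=-15760/15049
sensor matrix S = [[80/13, 80/37], [160/149, 160/101]]; det S = 53760000/7238569
solve [mL_A; mL_B] = S·[w00; w01] and [mR_A; mR_B] = S·[w10; w11]:
  w00 = -1/2, w01 = 0, w10 = 1/2, w11 = -1

-1/2 0 1/2 -1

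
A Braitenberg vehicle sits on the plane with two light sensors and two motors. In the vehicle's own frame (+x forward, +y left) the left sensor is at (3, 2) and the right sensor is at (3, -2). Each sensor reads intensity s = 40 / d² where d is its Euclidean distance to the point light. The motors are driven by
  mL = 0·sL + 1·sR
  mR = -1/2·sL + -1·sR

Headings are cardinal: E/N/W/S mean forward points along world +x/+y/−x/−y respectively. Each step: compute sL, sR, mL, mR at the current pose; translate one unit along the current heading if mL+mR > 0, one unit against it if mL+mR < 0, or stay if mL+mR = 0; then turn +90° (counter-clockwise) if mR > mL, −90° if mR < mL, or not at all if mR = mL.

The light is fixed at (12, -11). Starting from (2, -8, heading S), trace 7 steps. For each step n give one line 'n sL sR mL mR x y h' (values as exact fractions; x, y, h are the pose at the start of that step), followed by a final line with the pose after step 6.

0 5/8 5/18 5/18 -85/144 2 -8 S
1 40/173 8/41 8/41 -2204/7093 2 -7 W
2 4/17 20/49 20/49 -438/833 3 -7 N
3 40/61 40/37 40/37 -3180/2257 3 -8 E
4 5/8 5/18 5/18 -85/144 2 -8 S
5 40/173 8/41 8/41 -2204/7093 2 -7 W
6 4/17 20/49 20/49 -438/833 3 -7 N
final 3 -8 E

n=0: pose=(2,-8,S); sL=5/8, sR=5/18; mL=5/18, mR=-85/144; mL+mR=-5/16 → advance -1; mR−mL=-125/144 → turn -1·90°
n=1: pose=(2,-7,W); sL=40/173, sR=8/41; mL=8/41, mR=-2204/7093; mL+mR=-20/173 → advance -1; mR−mL=-3588/7093 → turn -1·90°
n=2: pose=(3,-7,N); sL=4/17, sR=20/49; mL=20/49, mR=-438/833; mL+mR=-2/17 → advance -1; mR−mL=-778/833 → turn -1·90°
n=3: pose=(3,-8,E); sL=40/61, sR=40/37; mL=40/37, mR=-3180/2257; mL+mR=-20/61 → advance -1; mR−mL=-5620/2257 → turn -1·90°
n=4: pose=(2,-8,S); sL=5/8, sR=5/18; mL=5/18, mR=-85/144; mL+mR=-5/16 → advance -1; mR−mL=-125/144 → turn -1·90°
n=5: pose=(2,-7,W); sL=40/173, sR=8/41; mL=8/41, mR=-2204/7093; mL+mR=-20/173 → advance -1; mR−mL=-3588/7093 → turn -1·90°
n=6: pose=(3,-7,N); sL=4/17, sR=20/49; mL=20/49, mR=-438/833; mL+mR=-2/17 → advance -1; mR−mL=-778/833 → turn -1·90°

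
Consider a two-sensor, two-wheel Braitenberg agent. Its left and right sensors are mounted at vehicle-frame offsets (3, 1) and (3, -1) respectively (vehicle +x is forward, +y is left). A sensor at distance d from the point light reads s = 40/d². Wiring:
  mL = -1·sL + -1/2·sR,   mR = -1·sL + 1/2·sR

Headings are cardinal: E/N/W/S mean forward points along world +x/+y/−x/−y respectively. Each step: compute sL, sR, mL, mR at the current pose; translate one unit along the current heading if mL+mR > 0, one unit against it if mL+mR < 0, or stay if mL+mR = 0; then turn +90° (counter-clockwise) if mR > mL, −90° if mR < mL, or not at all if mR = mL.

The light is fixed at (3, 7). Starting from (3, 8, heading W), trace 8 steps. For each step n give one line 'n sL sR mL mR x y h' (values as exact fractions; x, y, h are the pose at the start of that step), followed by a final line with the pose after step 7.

n=0: pose=(3,8,W); sL=40/9, sR=40/13; mL=-700/117, mR=-340/117; mL+mR=-80/9 → advance -1; mR−mL=40/13 → turn +1·90°
n=1: pose=(4,8,S); sL=5, sR=10; mL=-10, mR=0; mL+mR=-10 → advance -1; mR−mL=10 → turn +1·90°
n=2: pose=(4,9,E); sL=8/5, sR=40/17; mL=-236/85, mR=-36/85; mL+mR=-16/5 → advance -1; mR−mL=40/17 → turn +1·90°
n=3: pose=(3,9,N); sL=20/13, sR=20/13; mL=-30/13, mR=-10/13; mL+mR=-40/13 → advance -1; mR−mL=20/13 → turn +1·90°
n=4: pose=(3,8,W); sL=40/9, sR=40/13; mL=-700/117, mR=-340/117; mL+mR=-80/9 → advance -1; mR−mL=40/13 → turn +1·90°
n=5: pose=(4,8,S); sL=5, sR=10; mL=-10, mR=0; mL+mR=-10 → advance -1; mR−mL=10 → turn +1·90°
n=6: pose=(4,9,E); sL=8/5, sR=40/17; mL=-236/85, mR=-36/85; mL+mR=-16/5 → advance -1; mR−mL=40/17 → turn +1·90°
n=7: pose=(3,9,N); sL=20/13, sR=20/13; mL=-30/13, mR=-10/13; mL+mR=-40/13 → advance -1; mR−mL=20/13 → turn +1·90°

0 40/9 40/13 -700/117 -340/117 3 8 W
1 5 10 -10 0 4 8 S
2 8/5 40/17 -236/85 -36/85 4 9 E
3 20/13 20/13 -30/13 -10/13 3 9 N
4 40/9 40/13 -700/117 -340/117 3 8 W
5 5 10 -10 0 4 8 S
6 8/5 40/17 -236/85 -36/85 4 9 E
7 20/13 20/13 -30/13 -10/13 3 9 N
final 3 8 W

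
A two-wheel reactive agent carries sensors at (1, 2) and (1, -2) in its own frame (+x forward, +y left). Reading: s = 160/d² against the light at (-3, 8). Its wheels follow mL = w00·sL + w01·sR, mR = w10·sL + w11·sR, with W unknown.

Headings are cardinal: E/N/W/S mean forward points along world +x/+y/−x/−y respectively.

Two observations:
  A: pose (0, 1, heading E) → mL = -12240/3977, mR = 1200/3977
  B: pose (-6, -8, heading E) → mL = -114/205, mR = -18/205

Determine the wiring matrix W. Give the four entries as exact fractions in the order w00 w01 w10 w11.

-1 1/2 1/2 -1

obs A: pose=(0,1,E) → sL=160/41, sR=160/97, mL=-12240/3977, mR=1200/3977
obs B: pose=(-6,-8,E) → sL=4/5, sR=20/41, mL=-114/205, mR=-18/205
sensor matrix S = [[160/41, 160/97], [4/5, 20/41]]; det S = 95232/163057
solve [mL_A; mL_B] = S·[w00; w01] and [mR_A; mR_B] = S·[w10; w11]:
  w00 = -1, w01 = 1/2, w10 = 1/2, w11 = -1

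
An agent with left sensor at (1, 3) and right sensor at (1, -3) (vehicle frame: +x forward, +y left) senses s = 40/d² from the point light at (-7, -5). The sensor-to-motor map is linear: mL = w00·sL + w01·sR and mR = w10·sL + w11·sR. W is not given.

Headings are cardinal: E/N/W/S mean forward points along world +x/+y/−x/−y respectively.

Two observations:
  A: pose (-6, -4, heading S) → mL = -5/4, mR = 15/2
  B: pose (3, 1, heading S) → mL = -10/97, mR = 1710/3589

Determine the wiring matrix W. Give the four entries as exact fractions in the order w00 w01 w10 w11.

-1/2 0 1 1/2

obs A: pose=(-6,-4,S) → sL=5/2, sR=10, mL=-5/4, mR=15/2
obs B: pose=(3,1,S) → sL=20/97, sR=20/37, mL=-10/97, mR=1710/3589
sensor matrix S = [[5/2, 10], [20/97, 20/37]]; det S = -2550/3589
solve [mL_A; mL_B] = S·[w00; w01] and [mR_A; mR_B] = S·[w10; w11]:
  w00 = -1/2, w01 = 0, w10 = 1, w11 = 1/2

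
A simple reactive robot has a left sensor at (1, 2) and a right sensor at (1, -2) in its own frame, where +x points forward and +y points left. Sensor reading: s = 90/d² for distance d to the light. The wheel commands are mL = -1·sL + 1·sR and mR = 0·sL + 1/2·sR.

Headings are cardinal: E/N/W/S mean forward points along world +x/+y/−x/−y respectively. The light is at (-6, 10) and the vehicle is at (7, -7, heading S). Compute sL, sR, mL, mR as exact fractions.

left sensor world pos  = (9, -8); dL² = 549
right sensor world pos = (5, -8); dR² = 445
sL = 90/549 = 10/61
sR = 90/445 = 18/89
mL = -1·sL + 1·sR = 208/5429
mR = 0·sL + 1/2·sR = 9/89

10/61 18/89 208/5429 9/89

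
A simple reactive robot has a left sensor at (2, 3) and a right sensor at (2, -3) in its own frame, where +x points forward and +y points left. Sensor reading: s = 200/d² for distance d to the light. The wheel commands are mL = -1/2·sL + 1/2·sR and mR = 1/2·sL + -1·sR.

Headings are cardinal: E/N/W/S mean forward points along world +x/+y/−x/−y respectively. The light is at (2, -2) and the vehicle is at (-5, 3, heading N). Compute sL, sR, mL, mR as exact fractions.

200/149 40/13 1680/1937 -4660/1937

left sensor world pos  = (-8, 5); dL² = 149
right sensor world pos = (-2, 5); dR² = 65
sL = 200/149 = 200/149
sR = 200/65 = 40/13
mL = -1/2·sL + 1/2·sR = 1680/1937
mR = 1/2·sL + -1·sR = -4660/1937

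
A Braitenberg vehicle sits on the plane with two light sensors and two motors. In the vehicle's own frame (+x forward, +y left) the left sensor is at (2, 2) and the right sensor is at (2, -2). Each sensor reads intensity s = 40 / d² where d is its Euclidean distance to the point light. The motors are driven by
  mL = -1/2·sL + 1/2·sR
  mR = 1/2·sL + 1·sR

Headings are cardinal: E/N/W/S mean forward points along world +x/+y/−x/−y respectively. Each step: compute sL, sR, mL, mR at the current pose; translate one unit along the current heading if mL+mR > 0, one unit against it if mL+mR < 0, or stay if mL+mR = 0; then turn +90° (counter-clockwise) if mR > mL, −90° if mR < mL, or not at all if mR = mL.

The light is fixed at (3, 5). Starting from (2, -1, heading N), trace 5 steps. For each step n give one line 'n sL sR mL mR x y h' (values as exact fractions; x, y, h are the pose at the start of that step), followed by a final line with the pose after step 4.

n=0: pose=(2,-1,N); sL=8/5, sR=40/17; mL=32/85, mR=268/85; mL+mR=60/17 → advance +1; mR−mL=236/85 → turn +1·90°
n=1: pose=(2,0,W); sL=20/29, sR=20/9; mL=200/261, mR=670/261; mL+mR=10/3 → advance +1; mR−mL=470/261 → turn +1·90°
n=2: pose=(1,0,S); sL=40/49, sR=8/13; mL=-64/637, mR=652/637; mL+mR=12/13 → advance +1; mR−mL=716/637 → turn +1·90°
n=3: pose=(1,-1,E); sL=5/2, sR=5/8; mL=-15/16, mR=15/8; mL+mR=15/16 → advance +1; mR−mL=45/16 → turn +1·90°
n=4: pose=(2,-1,N); sL=8/5, sR=40/17; mL=32/85, mR=268/85; mL+mR=60/17 → advance +1; mR−mL=236/85 → turn +1·90°

0 8/5 40/17 32/85 268/85 2 -1 N
1 20/29 20/9 200/261 670/261 2 0 W
2 40/49 8/13 -64/637 652/637 1 0 S
3 5/2 5/8 -15/16 15/8 1 -1 E
4 8/5 40/17 32/85 268/85 2 -1 N
final 2 0 W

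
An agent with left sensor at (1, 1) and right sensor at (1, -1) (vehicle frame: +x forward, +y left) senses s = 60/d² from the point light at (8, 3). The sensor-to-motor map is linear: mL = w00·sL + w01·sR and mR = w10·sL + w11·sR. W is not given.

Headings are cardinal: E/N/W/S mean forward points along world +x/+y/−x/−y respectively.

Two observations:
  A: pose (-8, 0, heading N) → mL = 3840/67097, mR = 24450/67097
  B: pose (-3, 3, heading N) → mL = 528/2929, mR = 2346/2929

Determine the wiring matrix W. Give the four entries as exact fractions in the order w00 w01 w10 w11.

-1 1 1/2 1

obs A: pose=(-8,0,N) → sL=60/293, sR=60/229, mL=3840/67097, mR=24450/67097
obs B: pose=(-3,3,N) → sL=12/29, sR=60/101, mL=528/2929, mR=2346/2929
sensor matrix S = [[60/293, 60/229], [12/29, 60/101]]; det S = 2600640/196527113
solve [mL_A; mL_B] = S·[w00; w01] and [mR_A; mR_B] = S·[w10; w11]:
  w00 = -1, w01 = 1, w10 = 1/2, w11 = 1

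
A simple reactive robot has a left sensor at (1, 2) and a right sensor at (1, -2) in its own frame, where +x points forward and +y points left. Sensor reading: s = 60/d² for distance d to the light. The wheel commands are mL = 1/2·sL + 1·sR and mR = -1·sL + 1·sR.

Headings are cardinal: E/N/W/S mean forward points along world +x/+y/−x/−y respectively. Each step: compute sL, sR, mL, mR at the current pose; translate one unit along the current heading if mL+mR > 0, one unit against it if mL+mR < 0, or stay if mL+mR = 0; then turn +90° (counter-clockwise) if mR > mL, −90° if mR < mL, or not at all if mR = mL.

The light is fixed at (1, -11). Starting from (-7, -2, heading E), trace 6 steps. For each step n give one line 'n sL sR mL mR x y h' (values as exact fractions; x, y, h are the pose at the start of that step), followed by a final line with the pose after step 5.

n=0: pose=(-7,-2,E); sL=6/17, sR=30/49; mL=657/833, mR=216/833; mL+mR=873/833 → advance +1; mR−mL=-9/17 → turn -1·90°
n=1: pose=(-6,-2,S); sL=60/89, sR=12/29; mL=1938/2581, mR=-672/2581; mL+mR=1266/2581 → advance +1; mR−mL=-90/89 → turn -1·90°
n=2: pose=(-6,-3,W); sL=3/5, sR=15/41; mL=273/410, mR=-48/205; mL+mR=177/410 → advance +1; mR−mL=-9/10 → turn -1·90°
n=3: pose=(-7,-3,N); sL=60/181, sR=20/39; mL=4790/7059, mR=1280/7059; mL+mR=6070/7059 → advance +1; mR−mL=-90/181 → turn -1·90°
n=4: pose=(-7,-2,E); sL=6/17, sR=30/49; mL=657/833, mR=216/833; mL+mR=873/833 → advance +1; mR−mL=-9/17 → turn -1·90°
n=5: pose=(-6,-2,S); sL=60/89, sR=12/29; mL=1938/2581, mR=-672/2581; mL+mR=1266/2581 → advance +1; mR−mL=-90/89 → turn -1·90°

0 6/17 30/49 657/833 216/833 -7 -2 E
1 60/89 12/29 1938/2581 -672/2581 -6 -2 S
2 3/5 15/41 273/410 -48/205 -6 -3 W
3 60/181 20/39 4790/7059 1280/7059 -7 -3 N
4 6/17 30/49 657/833 216/833 -7 -2 E
5 60/89 12/29 1938/2581 -672/2581 -6 -2 S
final -6 -3 W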